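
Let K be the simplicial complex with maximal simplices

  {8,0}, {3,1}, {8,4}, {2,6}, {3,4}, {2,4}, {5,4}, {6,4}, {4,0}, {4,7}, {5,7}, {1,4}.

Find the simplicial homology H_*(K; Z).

We work with the vertex ordering 0 < 1 < 2 < 3 < 4 < 5 < 6 < 7 < 8. The simplices of K, each written with vertices in increasing order, are:

  0-simplices (9): [0], [1], [2], [3], [4], [5], [6], [7], [8]
  1-simplices (12): [0,4], [0,8], [1,3], [1,4], [2,4], [2,6], [3,4], [4,5], [4,6], [4,7], [4,8], [5,7]

so the chain groups are C_0 ≅ Z^9, C_1 ≅ Z^12.

∂_1: C_1 → C_0 is given by ∂[p,q] = [q] − [p].
The 9×12 boundary matrix has rank 8 and Smith normal form diag(1,1,1,1,1,1,1,1).

Reading off H_k = ker ∂_k / im ∂_{k+1}:

  H_0: rank C_0 − rank ∂_1 = 9 − 8 = 1, and the invariant factors of ∂_1 are all 1, so H_0 ≅ Z.
  H_1: rank ker ∂_1 − rank ∂_2 = (12 − 8) − 0 = 4, and there is no ∂_2, so H_1 ≅ Z^4.

H_0 ≅ Z,  H_1 ≅ Z^4.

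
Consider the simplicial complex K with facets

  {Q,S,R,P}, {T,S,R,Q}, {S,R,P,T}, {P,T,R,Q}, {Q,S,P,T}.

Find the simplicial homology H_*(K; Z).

H_0 = Z,  H_1 = 0,  H_2 = 0,  H_3 = Z.

Fix the vertex order P < Q < R < S < T and write every simplex with vertices in increasing order. Then dim K = 3 and the simplices of K are:

  0-simplices (5): P, Q, R, S, T
  1-simplices (10): PQ, PR, PS, PT, QR, QS, QT, RS, RT, ST
  2-simplices (10): PQR, PQS, PQT, PRS, PRT, PST, QRS, QRT, QST, RST
  3-simplices (5): PQRS, PQRT, PQST, PRST, QRST

giving chain groups C_0 ≅ Z^5, C_1 ≅ Z^10, C_2 ≅ Z^10, C_3 ≅ Z^5.

The boundary map ∂_1: C_1 → C_0 is given by ∂[p,q] = [q] − [p]. For instance
  ∂PQ = Q − P.
As a 5×10 matrix over Z this has rank 4, with invariant factors (1,1,1,1).

The boundary map ∂_2: C_2 → C_1 acts by ∂[p,q,r] = [q,r] − [p,r] + [p,q]. For instance
  ∂PQS = QS − PS + PQ,
  ∂RST = ST − RT + RS.
As a 10×10 matrix over Z this has rank 6, with invariant factors (1,1,1,1,1,1).

Boundary ∂_3: C_3 → C_2 sends each 3-simplex σ to the alternating sum Σ_i (−1)^i (σ with its i-th vertex removed). For instance
  ∂PQST = QST − PST + PQT − PQS,
  ∂PQRT = QRT − PRT + PQT − PQR.
The 10×5 boundary matrix has rank 4 and Smith normal form diag(1,1,1,1).

From H_k ≅ ker(∂_k) / im(∂_{k+1}) we obtain:

  H_0: rank C_0 − rank ∂_1 = 5 − 4 = 1, and the invariant factors of ∂_1 are all 1, so H_0 ≅ Z.
  H_1: rank ker ∂_1 − rank ∂_2 = (10 − 4) − 6 = 0, and the invariant factors of ∂_2 are all 1, so H_1 ≅ 0.
  H_2: rank ker ∂_2 − rank ∂_3 = (10 − 6) − 4 = 0, and the invariant factors of ∂_3 are all 1, so H_2 ≅ 0.
  H_3: rank ker ∂_3 − rank ∂_4 = (5 − 4) − 0 = 1, and there is no ∂_4, so H_3 ≅ Z.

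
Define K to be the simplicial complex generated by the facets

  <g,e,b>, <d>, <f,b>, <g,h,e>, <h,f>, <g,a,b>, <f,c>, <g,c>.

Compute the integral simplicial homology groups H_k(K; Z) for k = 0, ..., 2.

H_0 ≅ Z^2,  H_1 ≅ Z^2,  H_2 = 0.

Order the vertices as a < b < c < d < e < f < g < h. Listing each simplex with vertices in this order, K has dimension 2 with simplices:

  0-simplices (8): a, b, c, d, e, f, g, h
  1-simplices (11): ab, ag, be, bf, bg, cf, cg, eg, eh, fh, gh
  2-simplices (3): abg, beg, egh

Hence C_0 ≅ Z^8, C_1 ≅ Z^11, C_2 ≅ Z^3.

The boundary map ∂_1: C_1 → C_0 sends each edge [p,q] (with p < q) to q − p. For instance
  ∂ab = b − a.
As a 8×11 matrix over Z this has rank 6, with invariant factors (1,1,1,1,1,1).

The boundary map ∂_2: C_2 → C_1 sends each 2-simplex [p,q,r] to [q,r] − [p,r] + [p,q]. For instance
  ∂egh = gh − eh + eg,
  ∂abg = bg − ag + ab.
This gives a 11×3 integer matrix of rank 3; reducing to Smith normal form yields diagonal entries (1,1,1).

Reading off H_k = ker ∂_k / im ∂_{k+1}:

  H_0: rank C_0 − rank ∂_1 = 8 − 6 = 2, and the invariant factors of ∂_1 are all 1, so H_0 = Z^2.
  H_1: rank ker ∂_1 − rank ∂_2 = (11 − 6) − 3 = 2, and the invariant factors of ∂_2 are all 1, so H_1 = Z^2.
  H_2: rank ker ∂_2 − rank ∂_3 = (3 − 3) − 0 = 0, and there is no ∂_3, so H_2 = 0.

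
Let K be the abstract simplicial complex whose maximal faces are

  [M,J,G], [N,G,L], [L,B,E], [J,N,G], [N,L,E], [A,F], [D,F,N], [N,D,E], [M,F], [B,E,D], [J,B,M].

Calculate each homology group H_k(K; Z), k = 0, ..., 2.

H_0 ≅ Z,  H_1 ≅ Z^2,  H_2 = 0.

Order the vertices as A < B < D < E < F < G < J < L < M < N. Listing each simplex with vertices in this order, K has dimension 2 with simplices:

  0-simplices (10): A, B, D, E, F, G, J, L, M, N
  1-simplices (20): AF, BD, BE, BJ, BL, BM, DE, DF, DN, EL, EN, FM, FN, GJ, GL, GM, GN, JM, JN, LN
  2-simplices (9): BDE, BEL, BJM, DEN, DFN, ELN, GJM, GJN, GLN

giving chain groups C_0 ≅ Z^10, C_1 ≅ Z^20, C_2 ≅ Z^9.

∂_1: C_1 → C_0 is given by ∂[p,q] = [q] − [p].
This gives a 10×20 integer matrix of rank 9; reducing to Smith normal form yields diagonal entries (1,1,1,1,1,1,1,1,1).

∂_2: C_2 → C_1 sends each 2-simplex [p,q,r] to [q,r] − [p,r] + [p,q]. For instance
  ∂GLN = LN − GN + GL,
  ∂GJM = JM − GM + GJ.
As a 20×9 matrix over Z this has rank 9, with invariant factors (1,1,1,1,1,1,1,1,1).

Now H_k = ker ∂_k / im ∂_{k+1}, so:

  H_0: rank C_0 − rank ∂_1 = 10 − 9 = 1, and the invariant factors of ∂_1 are all 1, so H_0 = Z.
  H_1: rank ker ∂_1 − rank ∂_2 = (20 − 9) − 9 = 2, and the invariant factors of ∂_2 are all 1, so H_1 = Z^2.
  H_2: rank ker ∂_2 − rank ∂_3 = (9 − 9) − 0 = 0, and there is no ∂_3, so H_2 = 0.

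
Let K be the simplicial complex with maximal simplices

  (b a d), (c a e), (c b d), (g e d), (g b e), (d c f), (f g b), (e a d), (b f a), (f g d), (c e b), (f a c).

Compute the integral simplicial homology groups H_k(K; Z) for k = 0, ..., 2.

H_0 ≅ Z,  H_1 ≅ Z/2,  H_2 = 0.

K has 7 vertices, 18 edges, 12 triangles.
rank ∂_0 = 0, rank ∂_1 = 6 ⇒ b_0 = 7 − 0 − 6 = 1; all invariant factors of ∂_1 are 1 so no torsion. So H_0 ≅ Z.
rank ∂_1 = 6, rank ∂_2 = 12 ⇒ b_1 = 18 − 6 − 12 = 0; ∂_2 has invariant factor(s) [2] giving torsion. So H_1 ≅ Z/2.
rank ∂_2 = 12, rank ∂_3 = 0 ⇒ b_2 = 12 − 12 − 0 = 0. So H_2 ≅ 0.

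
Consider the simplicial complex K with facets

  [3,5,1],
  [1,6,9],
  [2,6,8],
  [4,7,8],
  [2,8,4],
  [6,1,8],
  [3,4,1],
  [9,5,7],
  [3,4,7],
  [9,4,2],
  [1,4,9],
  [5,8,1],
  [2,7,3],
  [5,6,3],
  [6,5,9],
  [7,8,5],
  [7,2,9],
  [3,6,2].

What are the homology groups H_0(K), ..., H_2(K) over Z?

Fix the vertex order 1 < 2 < 3 < 4 < 5 < 6 < 7 < 8 < 9 and write every simplex with vertices in increasing order. Then dim K = 2 and the simplices of K are:

  0-simplices (9): [1], [2], [3], [4], [5], [6], [7], [8], [9]
  1-simplices (27): (27 of them)
  2-simplices (18): [1,3,4], [1,3,5], [1,4,9], [1,5,8], [1,6,8], [1,6,9], [2,3,6], [2,3,7], [2,4,8], [2,4,9], [2,6,8], [2,7,9], [3,4,7], [3,5,6], [4,7,8], [5,6,9], [5,7,8], [5,7,9]

Hence C_0 ≅ Z^9, C_1 ≅ Z^27, C_2 ≅ Z^18.

The boundary map ∂_1: C_1 → C_0 maps an edge to its endpoints' difference, ∂[p,q] = q − p. For instance
  ∂[5,8] = [8] − [5].
The resulting 9×27 matrix has rank 8, and its Smith normal form has invariant factors (1,1,1,1,1,1,1,1).

The boundary map ∂_2: C_2 → C_1 maps a triangle to the signed sum of its edges. For instance
  ∂[1,3,5] = [3,5] − [1,5] + [1,3],
  ∂[5,7,9] = [7,9] − [5,9] + [5,7].
The 27×18 boundary matrix has rank 18 and Smith normal form diag(1,1,1,1,1,1,1,1,1,1,1,1,1,1,1,1,1,2).

From H_k ≅ ker(∂_k) / im(∂_{k+1}) we obtain:

  H_0: rank C_0 − rank ∂_1 = 9 − 8 = 1, and the invariant factors of ∂_1 are all 1, so H_0 ≅ Z.
  H_1: rank ker ∂_1 − rank ∂_2 = (27 − 8) − 18 = 1, and ∂_2 has invariant factor 2 > 1, so H_1 ≅ Z ⊕ Z/2Z.
  H_2: rank ker ∂_2 − rank ∂_3 = (18 − 18) − 0 = 0, and there is no ∂_3, so H_2 ≅ 0.

As a check, the Euler characteristic is 9 − 27 + 18 = 0, which agrees with 1 − 1 + 0 = 0.
(K is a triangulation of the Klein bottle.)

H_0 = Z,  H_1 = Z ⊕ Z/2Z,  H_2 = 0.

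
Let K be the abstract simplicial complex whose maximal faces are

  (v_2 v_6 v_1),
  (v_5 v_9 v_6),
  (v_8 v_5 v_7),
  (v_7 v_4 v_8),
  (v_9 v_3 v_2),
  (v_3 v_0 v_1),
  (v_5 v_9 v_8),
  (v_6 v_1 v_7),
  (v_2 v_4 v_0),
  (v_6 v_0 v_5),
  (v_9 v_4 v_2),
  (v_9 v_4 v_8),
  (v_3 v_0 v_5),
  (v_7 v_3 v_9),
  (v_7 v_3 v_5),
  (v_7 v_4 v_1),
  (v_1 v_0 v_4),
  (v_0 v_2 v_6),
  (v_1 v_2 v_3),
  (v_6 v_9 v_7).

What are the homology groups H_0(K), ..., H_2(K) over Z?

Take the total order v_0 < v_1 < v_2 < v_3 < v_4 < v_5 < v_6 < v_7 < v_8 < v_9 on the vertex set. Then K (dimension 2) consists of the simplices:

  0-simplices (10): [v_0], [v_1], [v_2], [v_3], [v_4], [v_5], [v_6], [v_7], [v_8], [v_9]
  1-simplices (30): (30 of them)
  2-simplices (20): (20 of them)

Hence C_0 ≅ Z^10, C_1 ≅ Z^30, C_2 ≅ Z^20.

∂_1: C_1 → C_0 sends each edge [p,q] (with p < q) to q − p. For instance
  ∂[v_1,v_4] = [v_4] − [v_1].
This gives a 10×30 integer matrix of rank 9; reducing to Smith normal form yields diagonal entries (1,1,1,1,1,1,1,1,1).

The boundary map ∂_2: C_2 → C_1 acts by ∂[p,q,r] = [q,r] − [p,r] + [p,q]. For instance
  ∂[v_1,v_2,v_6] = [v_2,v_6] − [v_1,v_6] + [v_1,v_2],
  ∂[v_0,v_2,v_6] = [v_2,v_6] − [v_0,v_6] + [v_0,v_2].
As a 30×20 matrix over Z this has rank 20, with invariant factors (1,1,1,1,1,1,1,1,1,1,1,1,1,1,1,1,1,1,1,2).

Computing H_k = (kernel of ∂_k) / (image of ∂_{k+1}):

  H_0: rank C_0 − rank ∂_1 = 10 − 9 = 1, and the invariant factors of ∂_1 are all 1, so H_0 ≅ Z.
  H_1: rank ker ∂_1 − rank ∂_2 = (30 − 9) − 20 = 1, and ∂_2 has invariant factor 2 > 1, so H_1 ≅ Z ⊕ Z/2.
  H_2: rank ker ∂_2 − rank ∂_3 = (20 − 20) − 0 = 0, and there is no ∂_3, so H_2 ≅ 0.

As a check, the Euler characteristic is 10 − 30 + 20 = 0, which agrees with 1 − 1 + 0 = 0.

H_0 ≅ Z,  H_1 ≅ Z ⊕ Z/2,  H_2 = 0.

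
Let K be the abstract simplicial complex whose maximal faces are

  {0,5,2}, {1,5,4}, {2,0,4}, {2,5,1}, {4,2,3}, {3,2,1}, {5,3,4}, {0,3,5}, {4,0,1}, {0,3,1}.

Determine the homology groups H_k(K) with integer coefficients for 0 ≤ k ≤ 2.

H_0 ≅ Z,  H_1 ≅ Z/2Z,  H_2 = 0.

We work with the vertex ordering 0 < 1 < 2 < 3 < 4 < 5. The simplices of K, each written with vertices in increasing order, are:

  0-simplices (6): [0], [1], [2], [3], [4], [5]
  1-simplices (15): [0,1], [0,2], [0,3], [0,4], [0,5], [1,2], [1,3], [1,4], [1,5], [2,3], [2,4], [2,5], [3,4], [3,5], [4,5]
  2-simplices (10): [0,1,3], [0,1,4], [0,2,4], [0,2,5], [0,3,5], [1,2,3], [1,2,5], [1,4,5], [2,3,4], [3,4,5]

so the chain groups are C_0 ≅ Z^6, C_1 ≅ Z^15, C_2 ≅ Z^10.

∂_1: C_1 → C_0 maps an edge to its endpoints' difference, ∂[p,q] = q − p. For instance
  ∂[0,5] = [5] − [0].
As a 6×15 matrix over Z this has rank 5, with invariant factors (1,1,1,1,1).

∂_2: C_2 → C_1 maps a triangle to the signed sum of its edges. For instance
  ∂[0,1,4] = [1,4] − [0,4] + [0,1],
  ∂[0,3,5] = [3,5] − [0,5] + [0,3].
The resulting 15×10 matrix has rank 10, and its Smith normal form has invariant factors (1,1,1,1,1,1,1,1,1,2).

Now H_k = ker ∂_k / im ∂_{k+1}, so:

  H_0: rank C_0 − rank ∂_1 = 6 − 5 = 1, and the invariant factors of ∂_1 are all 1, so H_0 = Z.
  H_1: rank ker ∂_1 − rank ∂_2 = (15 − 5) − 10 = 0, and ∂_2 has invariant factor 2 > 1, so H_1 = Z/2Z.
  H_2: rank ker ∂_2 − rank ∂_3 = (10 − 10) − 0 = 0, and there is no ∂_3, so H_2 = 0.

(K is a triangulation of the real projective plane RP^2.)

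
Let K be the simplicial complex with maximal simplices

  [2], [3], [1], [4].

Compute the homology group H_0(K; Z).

H_0 = Z^4.

Take the total order 1 < 2 < 3 < 4 on the vertex set. Then K (dimension 0) consists of the simplices:

  0-simplices (4): [1], [2], [3], [4]

Hence C_0 ≅ Z^4.

From H_k ≅ ker(∂_k) / im(∂_{k+1}) we obtain:

  H_0: rank C_0 − rank ∂_1 = 4 − 0 = 4, and there is no ∂_1, so H_0 ≅ Z^4.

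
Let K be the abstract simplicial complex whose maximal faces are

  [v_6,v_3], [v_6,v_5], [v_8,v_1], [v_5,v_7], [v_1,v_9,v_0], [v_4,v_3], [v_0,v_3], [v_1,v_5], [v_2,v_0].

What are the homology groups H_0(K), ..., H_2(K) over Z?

K has 10 vertices, 11 edges, 1 triangle.
rank ∂_0 = 0, rank ∂_1 = 9 ⇒ b_0 = 10 − 0 − 9 = 1; all invariant factors of ∂_1 are 1 so no torsion. So H_0 = Z.
rank ∂_1 = 9, rank ∂_2 = 1 ⇒ b_1 = 11 − 9 − 1 = 1; all invariant factors of ∂_2 are 1 so no torsion. So H_1 = Z.
rank ∂_2 = 1, rank ∂_3 = 0 ⇒ b_2 = 1 − 1 − 0 = 0. So H_2 = 0.

H_0 ≅ Z,  H_1 ≅ Z,  H_2 = 0.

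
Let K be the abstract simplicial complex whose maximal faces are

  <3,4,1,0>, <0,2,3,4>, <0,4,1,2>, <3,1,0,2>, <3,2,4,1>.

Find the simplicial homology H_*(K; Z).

H_0 ≅ Z,  H_1 = 0,  H_2 = 0,  H_3 ≅ Z.

Fix the vertex order 0 < 1 < 2 < 3 < 4 and write every simplex with vertices in increasing order. Then dim K = 3 and the simplices of K are:

  0-simplices (5): [0], [1], [2], [3], [4]
  1-simplices (10): [0,1], [0,2], [0,3], [0,4], [1,2], [1,3], [1,4], [2,3], [2,4], [3,4]
  2-simplices (10): [0,1,2], [0,1,3], [0,1,4], [0,2,3], [0,2,4], [0,3,4], [1,2,3], [1,2,4], [1,3,4], [2,3,4]
  3-simplices (5): [0,1,2,3], [0,1,2,4], [0,1,3,4], [0,2,3,4], [1,2,3,4]

Hence C_0 ≅ Z^5, C_1 ≅ Z^10, C_2 ≅ Z^10, C_3 ≅ Z^5.

The boundary map ∂_1: C_1 → C_0 sends each edge [p,q] (with p < q) to q − p.
As a 5×10 matrix over Z this has rank 4, with invariant factors (1,1,1,1).

Boundary ∂_2: C_2 → C_1 sends each 2-simplex [p,q,r] to [q,r] − [p,r] + [p,q]. For instance
  ∂[0,3,4] = [3,4] − [0,4] + [0,3],
  ∂[0,1,3] = [1,3] − [0,3] + [0,1].
The 10×10 boundary matrix has rank 6 and Smith normal form diag(1,1,1,1,1,1).

Boundary ∂_3: C_3 → C_2 sends each 3-simplex σ to the alternating sum Σ_i (−1)^i (σ with its i-th vertex removed). For instance
  ∂[0,2,3,4] = [2,3,4] − [0,3,4] + [0,2,4] − [0,2,3],
  ∂[1,2,3,4] = [2,3,4] − [1,3,4] + [1,2,4] − [1,2,3].
The resulting 10×5 matrix has rank 4, and its Smith normal form has invariant factors (1,1,1,1).

Computing H_k = (kernel of ∂_k) / (image of ∂_{k+1}):

  H_0: rank C_0 − rank ∂_1 = 5 − 4 = 1, and the invariant factors of ∂_1 are all 1, so H_0 ≅ Z.
  H_1: rank ker ∂_1 − rank ∂_2 = (10 − 4) − 6 = 0, and the invariant factors of ∂_2 are all 1, so H_1 ≅ 0.
  H_2: rank ker ∂_2 − rank ∂_3 = (10 − 6) − 4 = 0, and the invariant factors of ∂_3 are all 1, so H_2 ≅ 0.
  H_3: rank ker ∂_3 − rank ∂_4 = (5 − 4) − 0 = 1, and there is no ∂_4, so H_3 ≅ Z.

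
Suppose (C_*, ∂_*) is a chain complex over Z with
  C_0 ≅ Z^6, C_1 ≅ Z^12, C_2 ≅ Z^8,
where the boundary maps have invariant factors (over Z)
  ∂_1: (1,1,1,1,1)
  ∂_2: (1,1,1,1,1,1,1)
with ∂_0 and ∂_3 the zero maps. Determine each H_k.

H_0 ≅ Z,  H_1 = 0,  H_2 ≅ Z.

H_0: b_0 = 6 − 0 − 5 = 1; torsion from ∂_1 factors > 1: none. So H_0 ≅ Z.
H_1: b_1 = 12 − 5 − 7 = 0; torsion from ∂_2 factors > 1: none. So H_1 ≅ 0.
H_2: b_2 = 8 − 7 − 0 = 1; torsion from ∂_3 factors > 1: none. So H_2 ≅ Z.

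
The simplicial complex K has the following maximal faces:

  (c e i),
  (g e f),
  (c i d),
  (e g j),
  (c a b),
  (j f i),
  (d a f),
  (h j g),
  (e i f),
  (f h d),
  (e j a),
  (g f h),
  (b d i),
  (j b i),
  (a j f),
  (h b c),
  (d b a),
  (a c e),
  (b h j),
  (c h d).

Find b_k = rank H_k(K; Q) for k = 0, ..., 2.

We work with the vertex ordering a < b < c < d < e < f < g < h < i < j. The simplices of K, each written with vertices in increasing order, are:

  0-simplices (10): a, b, c, d, e, f, g, h, i, j
  1-simplices (30): ab, ac, ad, ae, af, aj, bc, bd, bh, bi, bj, cd, ce, ch, ci, df, dh, di, ef, eg, ei, ej, fg, fh, fi, fj, gh, gj, hj, ij
  2-simplices (20): abc, abd, ace, adf, aej, afj, bch, bdi, bhj, bij, cdh, cdi, cei, dfh, efg, efi, egj, fgh, fij, ghj

giving chain groups C_0 ≅ Z^10, C_1 ≅ Z^30, C_2 ≅ Z^20.

∂_1: C_1 → C_0 maps an edge to its endpoints' difference, ∂[p,q] = q − p. For instance
  ∂bi = i − b.
The resulting 10×30 matrix has rank 9, and its Smith normal form has invariant factors (1,1,1,1,1,1,1,1,1).

The boundary map ∂_2: C_2 → C_1 sends each 2-simplex [p,q,r] to [q,r] − [p,r] + [p,q]. For instance
  ∂fij = ij − fj + fi,
  ∂efg = fg − eg + ef.
As a 30×20 matrix over Z this has rank 20, with invariant factors (1,1,1,1,1,1,1,1,1,1,1,1,1,1,1,1,1,1,1,2).

Now H_k = ker ∂_k / im ∂_{k+1}, so:

  H_0: rank C_0 − rank ∂_1 = 10 − 9 = 1, and the invariant factors of ∂_1 are all 1, so H_0 ≅ Z.
  H_1: rank ker ∂_1 − rank ∂_2 = (30 − 9) − 20 = 1, and ∂_2 has invariant factor 2 > 1, so H_1 ≅ Z ⊕ Z/2.
  H_2: rank ker ∂_2 − rank ∂_3 = (20 − 20) − 0 = 0, and there is no ∂_3, so H_2 ≅ 0.

As a check, the Euler characteristic is 10 − 30 + 20 = 0, which agrees with 1 − 1 + 0 = 0.
(K is a triangulation of the Klein bottle.)

Hence the Betti numbers are b_0 = 1, b_1 = 1, b_2 = 0.

b_0 = 1, b_1 = 1, b_2 = 0.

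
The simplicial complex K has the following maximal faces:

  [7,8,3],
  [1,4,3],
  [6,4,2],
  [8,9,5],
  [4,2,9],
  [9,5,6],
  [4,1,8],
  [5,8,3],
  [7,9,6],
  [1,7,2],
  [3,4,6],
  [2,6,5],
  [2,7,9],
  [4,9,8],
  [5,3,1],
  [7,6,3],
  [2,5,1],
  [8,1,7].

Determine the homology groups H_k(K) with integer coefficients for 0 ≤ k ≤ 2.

Take the total order 1 < 2 < 3 < 4 < 5 < 6 < 7 < 8 < 9 on the vertex set. Then K (dimension 2) consists of the simplices:

  0-simplices (9): [1], [2], [3], [4], [5], [6], [7], [8], [9]
  1-simplices (27): (27 of them)
  2-simplices (18): [1,2,5], [1,2,7], [1,3,4], [1,3,5], [1,4,8], [1,7,8], [2,4,6], [2,4,9], [2,5,6], [2,7,9], [3,4,6], [3,5,8], [3,6,7], [3,7,8], [4,8,9], [5,6,9], [5,8,9], [6,7,9]

Hence C_0 ≅ Z^9, C_1 ≅ Z^27, C_2 ≅ Z^18.

The boundary map ∂_1: C_1 → C_0 sends each edge [p,q] (with p < q) to q − p.
This gives a 9×27 integer matrix of rank 8; reducing to Smith normal form yields diagonal entries (1,1,1,1,1,1,1,1).

The boundary map ∂_2: C_2 → C_1 acts by ∂[p,q,r] = [q,r] − [p,r] + [p,q]. For instance
  ∂[1,3,4] = [3,4] − [1,4] + [1,3],
  ∂[6,7,9] = [7,9] − [6,9] + [6,7].
This gives a 27×18 integer matrix of rank 18; reducing to Smith normal form yields diagonal entries (1,1,1,1,1,1,1,1,1,1,1,1,1,1,1,1,1,2).

Now H_k = ker ∂_k / im ∂_{k+1}, so:

  H_0: rank C_0 − rank ∂_1 = 9 − 8 = 1, and the invariant factors of ∂_1 are all 1, so H_0 ≅ Z.
  H_1: rank ker ∂_1 − rank ∂_2 = (27 − 8) − 18 = 1, and ∂_2 has invariant factor 2 > 1, so H_1 ≅ Z ⊕ Z/2.
  H_2: rank ker ∂_2 − rank ∂_3 = (18 − 18) − 0 = 0, and there is no ∂_3, so H_2 ≅ 0.

H_0 ≅ Z,  H_1 ≅ Z ⊕ Z/2,  H_2 = 0.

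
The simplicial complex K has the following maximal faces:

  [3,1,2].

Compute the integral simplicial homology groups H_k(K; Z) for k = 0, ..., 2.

H_0 ≅ Z,  H_1 = 0,  H_2 = 0.

We work with the vertex ordering 1 < 2 < 3. The simplices of K, each written with vertices in increasing order, are:

  0-simplices (3): [1], [2], [3]
  1-simplices (3): [1,2], [1,3], [2,3]
  2-simplices (1): [1,2,3]

giving chain groups C_0 ≅ Z^3, C_1 ≅ Z^3, C_2 ≅ Z^1.

Boundary ∂_1: C_1 → C_0 maps an edge to its endpoints' difference, ∂[p,q] = q − p. For instance
  ∂[2,3] = [3] − [2].
This gives a 3×3 integer matrix of rank 2; reducing to Smith normal form yields diagonal entries (1,1).

∂_2: C_2 → C_1 sends each 2-simplex [p,q,r] to [q,r] − [p,r] + [p,q]. For instance
  ∂[1,2,3] = [2,3] − [1,3] + [1,2].
The resulting 3×1 matrix has rank 1, and its Smith normal form has invariant factors (1).

From H_k ≅ ker(∂_k) / im(∂_{k+1}) we obtain:

  H_0: rank C_0 − rank ∂_1 = 3 − 2 = 1, and the invariant factors of ∂_1 are all 1, so H_0 = Z.
  H_1: rank ker ∂_1 − rank ∂_2 = (3 − 2) − 1 = 0, and the invariant factors of ∂_2 are all 1, so H_1 = 0.
  H_2: rank ker ∂_2 − rank ∂_3 = (1 − 1) − 0 = 0, and there is no ∂_3, so H_2 = 0.

As a check, the Euler characteristic is 3 − 3 + 1 = 1, which agrees with 1 − 0 + 0 = 1.
(K is a triangulation of the 2-simplex.)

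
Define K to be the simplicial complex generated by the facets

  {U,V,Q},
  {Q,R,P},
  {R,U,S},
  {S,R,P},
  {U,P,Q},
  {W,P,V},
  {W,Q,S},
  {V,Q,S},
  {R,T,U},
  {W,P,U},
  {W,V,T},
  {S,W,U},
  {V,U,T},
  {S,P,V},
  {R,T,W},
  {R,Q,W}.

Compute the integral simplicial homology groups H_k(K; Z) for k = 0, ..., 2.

We work with the vertex ordering P < Q < R < S < T < U < V < W. The simplices of K, each written with vertices in increasing order, are:

  0-simplices (8): P, Q, R, S, T, U, V, W
  1-simplices (24): PQ, PR, PS, PU, PV, PW, QR, QS, QU, QV, QW, RS, RT, RU, RW, SU, SV, SW, TU, TV, TW, UV, UW, VW
  2-simplices (16): PQR, PQU, PRS, PSV, PUW, PVW, QRW, QSV, QSW, QUV, RSU, RTU, RTW, SUW, TUV, TVW

giving chain groups C_0 ≅ Z^8, C_1 ≅ Z^24, C_2 ≅ Z^16.

∂_1: C_1 → C_0 is given by ∂[p,q] = [q] − [p].
As a 8×24 matrix over Z this has rank 7, with invariant factors (1,1,1,1,1,1,1).

Boundary ∂_2: C_2 → C_1 acts by ∂[p,q,r] = [q,r] − [p,r] + [p,q]. For instance
  ∂PUW = UW − PW + PU,
  ∂PQR = QR − PR + PQ.
The resulting 24×16 matrix has rank 15, and its Smith normal form has invariant factors (1,1,1,1,1,1,1,1,1,1,1,1,1,1,1).

Computing H_k = (kernel of ∂_k) / (image of ∂_{k+1}):

  H_0: rank C_0 − rank ∂_1 = 8 − 7 = 1, and the invariant factors of ∂_1 are all 1, so H_0 = Z.
  H_1: rank ker ∂_1 − rank ∂_2 = (24 − 7) − 15 = 2, and the invariant factors of ∂_2 are all 1, so H_1 = Z^2.
  H_2: rank ker ∂_2 − rank ∂_3 = (16 − 15) − 0 = 1, and there is no ∂_3, so H_2 = Z.

As a check, the Euler characteristic is 8 − 24 + 16 = 0, which agrees with 1 − 2 + 1 = 0.
(K is a triangulation of the torus T^2.)

H_0 ≅ Z,  H_1 ≅ Z^2,  H_2 ≅ Z.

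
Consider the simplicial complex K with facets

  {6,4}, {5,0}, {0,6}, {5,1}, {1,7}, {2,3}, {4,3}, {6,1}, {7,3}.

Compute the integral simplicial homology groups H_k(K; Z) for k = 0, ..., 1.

Take the total order 0 < 1 < 2 < 3 < 4 < 5 < 6 < 7 on the vertex set. Then K (dimension 1) consists of the simplices:

  0-simplices (8): [0], [1], [2], [3], [4], [5], [6], [7]
  1-simplices (9): [0,5], [0,6], [1,5], [1,6], [1,7], [2,3], [3,4], [3,7], [4,6]

so the chain groups are C_0 ≅ Z^8, C_1 ≅ Z^9.

∂_1: C_1 → C_0 sends each edge [p,q] (with p < q) to q − p.
The 8×9 boundary matrix has rank 7 and Smith normal form diag(1,1,1,1,1,1,1).

Now H_k = ker ∂_k / im ∂_{k+1}, so:

  H_0: rank C_0 − rank ∂_1 = 8 − 7 = 1, and the invariant factors of ∂_1 are all 1, so H_0 ≅ Z.
  H_1: rank ker ∂_1 − rank ∂_2 = (9 − 7) − 0 = 2, and there is no ∂_2, so H_1 ≅ Z^2.

H_0 = Z,  H_1 = Z^2.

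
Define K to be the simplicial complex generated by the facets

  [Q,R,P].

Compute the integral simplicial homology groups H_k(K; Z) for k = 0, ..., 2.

K has 3 vertices, 3 edges, 1 triangle.
rank ∂_0 = 0, rank ∂_1 = 2 ⇒ b_0 = 3 − 0 − 2 = 1; all invariant factors of ∂_1 are 1 so no torsion. So H_0 = Z.
rank ∂_1 = 2, rank ∂_2 = 1 ⇒ b_1 = 3 − 2 − 1 = 0; all invariant factors of ∂_2 are 1 so no torsion. So H_1 = 0.
rank ∂_2 = 1, rank ∂_3 = 0 ⇒ b_2 = 1 − 1 − 0 = 0. So H_2 = 0.

H_0 ≅ Z,  H_1 = 0,  H_2 = 0.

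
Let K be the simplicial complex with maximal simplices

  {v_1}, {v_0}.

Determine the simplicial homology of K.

Fix the vertex order v_0 < v_1 and write every simplex with vertices in increasing order. Then dim K = 0 and the simplices of K are:

  0-simplices (2): [v_0], [v_1]

so the chain groups are C_0 ≅ Z^2.

From H_k ≅ ker(∂_k) / im(∂_{k+1}) we obtain:

  H_0: rank C_0 − rank ∂_1 = 2 − 0 = 2, and there is no ∂_1, so H_0 = Z^2.

(K is a triangulation of a set of 2 points.)

H_0 = Z^2.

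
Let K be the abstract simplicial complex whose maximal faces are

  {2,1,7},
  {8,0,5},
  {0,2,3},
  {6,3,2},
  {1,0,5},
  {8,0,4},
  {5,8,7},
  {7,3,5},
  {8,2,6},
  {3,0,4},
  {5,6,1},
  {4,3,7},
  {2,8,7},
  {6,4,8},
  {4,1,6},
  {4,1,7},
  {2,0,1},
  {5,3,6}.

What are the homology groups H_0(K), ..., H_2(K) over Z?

We work with the vertex ordering 0 < 1 < 2 < 3 < 4 < 5 < 6 < 7 < 8. The simplices of K, each written with vertices in increasing order, are:

  0-simplices (9): [0], [1], [2], [3], [4], [5], [6], [7], [8]
  1-simplices (27): (27 of them)
  2-simplices (18): [0,1,2], [0,1,5], [0,2,3], [0,3,4], [0,4,8], [0,5,8], [1,2,7], [1,4,6], [1,4,7], [1,5,6], [2,3,6], [2,6,8], [2,7,8], [3,4,7], [3,5,6], [3,5,7], [4,6,8], [5,7,8]

Hence C_0 ≅ Z^9, C_1 ≅ Z^27, C_2 ≅ Z^18.

The boundary map ∂_1: C_1 → C_0 sends each edge [p,q] (with p < q) to q − p.
The resulting 9×27 matrix has rank 8, and its Smith normal form has invariant factors (1,1,1,1,1,1,1,1).

Boundary ∂_2: C_2 → C_1 maps a triangle to the signed sum of its edges. For instance
  ∂[0,5,8] = [5,8] − [0,8] + [0,5],
  ∂[3,4,7] = [4,7] − [3,7] + [3,4].
The resulting 27×18 matrix has rank 17, and its Smith normal form has invariant factors (1,1,1,1,1,1,1,1,1,1,1,1,1,1,1,1,1).

From H_k ≅ ker(∂_k) / im(∂_{k+1}) we obtain:

  H_0: rank C_0 − rank ∂_1 = 9 − 8 = 1, and the invariant factors of ∂_1 are all 1, so H_0 ≅ Z.
  H_1: rank ker ∂_1 − rank ∂_2 = (27 − 8) − 17 = 2, and the invariant factors of ∂_2 are all 1, so H_1 ≅ Z^2.
  H_2: rank ker ∂_2 − rank ∂_3 = (18 − 17) − 0 = 1, and there is no ∂_3, so H_2 ≅ Z.

(K is a triangulation of the torus T^2.)

H_0 ≅ Z,  H_1 ≅ Z^2,  H_2 ≅ Z.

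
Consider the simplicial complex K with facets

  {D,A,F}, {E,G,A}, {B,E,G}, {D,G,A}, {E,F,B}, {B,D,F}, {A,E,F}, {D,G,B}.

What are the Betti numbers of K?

Take the total order A < B < D < E < F < G on the vertex set. Then K (dimension 2) consists of the simplices:

  0-simplices (6): A, B, D, E, F, G
  1-simplices (12): AD, AE, AF, AG, BD, BE, BF, BG, DF, DG, EF, EG
  2-simplices (8): ADF, ADG, AEF, AEG, BDF, BDG, BEF, BEG

Hence C_0 ≅ Z^6, C_1 ≅ Z^12, C_2 ≅ Z^8.

Boundary ∂_1: C_1 → C_0 is given by ∂[p,q] = [q] − [p]. For instance
  ∂BE = E − B.
The resulting 6×12 matrix has rank 5, and its Smith normal form has invariant factors (1,1,1,1,1).

∂_2: C_2 → C_1 acts by ∂[p,q,r] = [q,r] − [p,r] + [p,q]. For instance
  ∂BDG = DG − BG + BD,
  ∂BEG = EG − BG + BE.
The resulting 12×8 matrix has rank 7, and its Smith normal form has invariant factors (1,1,1,1,1,1,1).

Reading off H_k = ker ∂_k / im ∂_{k+1}:

  H_0: rank C_0 − rank ∂_1 = 6 − 5 = 1, and the invariant factors of ∂_1 are all 1, so H_0 = Z.
  H_1: rank ker ∂_1 − rank ∂_2 = (12 − 5) − 7 = 0, and the invariant factors of ∂_2 are all 1, so H_1 = 0.
  H_2: rank ker ∂_2 − rank ∂_3 = (8 − 7) − 0 = 1, and there is no ∂_3, so H_2 = Z.

As a check, the Euler characteristic is 6 − 12 + 8 = 2, which agrees with 1 − 0 + 1 = 2.

Hence the Betti numbers are b_0 = 1, b_1 = 0, b_2 = 1.

b_0 = 1, b_1 = 0, b_2 = 1.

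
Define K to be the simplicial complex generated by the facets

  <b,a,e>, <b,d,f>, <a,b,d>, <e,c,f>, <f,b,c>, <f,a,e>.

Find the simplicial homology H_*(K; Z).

Fix the vertex order a < b < c < d < e < f and write every simplex with vertices in increasing order. Then dim K = 2 and the simplices of K are:

  0-simplices (6): a, b, c, d, e, f
  1-simplices (12): ab, ad, ae, af, bc, bd, be, bf, ce, cf, df, ef
  2-simplices (6): abd, abe, aef, bcf, bdf, cef

so the chain groups are C_0 ≅ Z^6, C_1 ≅ Z^12, C_2 ≅ Z^6.

The boundary map ∂_1: C_1 → C_0 is given by ∂[p,q] = [q] − [p].
This gives a 6×12 integer matrix of rank 5; reducing to Smith normal form yields diagonal entries (1,1,1,1,1).

Boundary ∂_2: C_2 → C_1 acts by ∂[p,q,r] = [q,r] − [p,r] + [p,q]. For instance
  ∂aef = ef − af + ae,
  ∂bcf = cf − bf + bc.
The resulting 12×6 matrix has rank 6, and its Smith normal form has invariant factors (1,1,1,1,1,1).

Computing H_k = (kernel of ∂_k) / (image of ∂_{k+1}):

  H_0: rank C_0 − rank ∂_1 = 6 − 5 = 1, and the invariant factors of ∂_1 are all 1, so H_0 = Z.
  H_1: rank ker ∂_1 − rank ∂_2 = (12 − 5) − 6 = 1, and the invariant factors of ∂_2 are all 1, so H_1 = Z.
  H_2: rank ker ∂_2 − rank ∂_3 = (6 − 6) − 0 = 0, and there is no ∂_3, so H_2 = 0.

H_0 = Z,  H_1 = Z,  H_2 = 0.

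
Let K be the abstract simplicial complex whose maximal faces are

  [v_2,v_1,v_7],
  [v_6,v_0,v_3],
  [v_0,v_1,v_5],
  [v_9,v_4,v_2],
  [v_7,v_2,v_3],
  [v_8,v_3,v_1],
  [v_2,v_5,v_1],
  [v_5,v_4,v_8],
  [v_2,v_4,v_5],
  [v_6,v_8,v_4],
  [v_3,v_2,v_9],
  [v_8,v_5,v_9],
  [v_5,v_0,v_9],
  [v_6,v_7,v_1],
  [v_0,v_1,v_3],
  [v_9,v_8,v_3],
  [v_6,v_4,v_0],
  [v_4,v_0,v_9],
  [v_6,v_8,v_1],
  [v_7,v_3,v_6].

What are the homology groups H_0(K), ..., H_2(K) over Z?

H_0 = Z,  H_1 = Z ⊕ Z_2,  H_2 = 0.

Take the total order v_0 < v_1 < v_2 < v_3 < v_4 < v_5 < v_6 < v_7 < v_8 < v_9 on the vertex set. Then K (dimension 2) consists of the simplices:

  0-simplices (10): [v_0], [v_1], [v_2], [v_3], [v_4], [v_5], [v_6], [v_7], [v_8], [v_9]
  1-simplices (30): (30 of them)
  2-simplices (20): (20 of them)

Hence C_0 ≅ Z^10, C_1 ≅ Z^30, C_2 ≅ Z^20.

∂_1: C_1 → C_0 maps an edge to its endpoints' difference, ∂[p,q] = q − p.
As a 10×30 matrix over Z this has rank 9, with invariant factors (1,1,1,1,1,1,1,1,1).

The boundary map ∂_2: C_2 → C_1 acts by ∂[p,q,r] = [q,r] − [p,r] + [p,q]. For instance
  ∂[v_0,v_4,v_6] = [v_4,v_6] − [v_0,v_6] + [v_0,v_4],
  ∂[v_0,v_4,v_9] = [v_4,v_9] − [v_0,v_9] + [v_0,v_4].
The 30×20 boundary matrix has rank 20 and Smith normal form diag(1,1,1,1,1,1,1,1,1,1,1,1,1,1,1,1,1,1,1,2).

Computing H_k = (kernel of ∂_k) / (image of ∂_{k+1}):

  H_0: rank C_0 − rank ∂_1 = 10 − 9 = 1, and the invariant factors of ∂_1 are all 1, so H_0 ≅ Z.
  H_1: rank ker ∂_1 − rank ∂_2 = (30 − 9) − 20 = 1, and ∂_2 has invariant factor 2 > 1, so H_1 ≅ Z ⊕ Z_2.
  H_2: rank ker ∂_2 − rank ∂_3 = (20 − 20) − 0 = 0, and there is no ∂_3, so H_2 ≅ 0.

As a check, the Euler characteristic is 10 − 30 + 20 = 0, which agrees with 1 − 1 + 0 = 0.
(K is a triangulation of the Klein bottle.)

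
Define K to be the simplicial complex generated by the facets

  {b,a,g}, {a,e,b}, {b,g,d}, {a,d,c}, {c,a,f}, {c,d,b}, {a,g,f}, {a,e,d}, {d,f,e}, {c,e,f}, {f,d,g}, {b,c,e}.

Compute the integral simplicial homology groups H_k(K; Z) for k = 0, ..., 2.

H_0 ≅ Z,  H_1 ≅ Z_2,  H_2 = 0.

We work with the vertex ordering a < b < c < d < e < f < g. The simplices of K, each written with vertices in increasing order, are:

  0-simplices (7): a, b, c, d, e, f, g
  1-simplices (18): ab, ac, ad, ae, af, ag, bc, bd, be, bg, cd, ce, cf, de, df, dg, ef, fg
  2-simplices (12): abe, abg, acd, acf, ade, afg, bcd, bce, bdg, cef, def, dfg

giving chain groups C_0 ≅ Z^7, C_1 ≅ Z^18, C_2 ≅ Z^12.

∂_1: C_1 → C_0 is given by ∂[p,q] = [q] − [p].
The resulting 7×18 matrix has rank 6, and its Smith normal form has invariant factors (1,1,1,1,1,1).

∂_2: C_2 → C_1 acts by ∂[p,q,r] = [q,r] − [p,r] + [p,q]. For instance
  ∂def = ef − df + de,
  ∂abg = bg − ag + ab.
As a 18×12 matrix over Z this has rank 12, with invariant factors (1,1,1,1,1,1,1,1,1,1,1,2).

Computing H_k = (kernel of ∂_k) / (image of ∂_{k+1}):

  H_0: rank C_0 − rank ∂_1 = 7 − 6 = 1, and the invariant factors of ∂_1 are all 1, so H_0 ≅ Z.
  H_1: rank ker ∂_1 − rank ∂_2 = (18 − 6) − 12 = 0, and ∂_2 has invariant factor 2 > 1, so H_1 ≅ Z_2.
  H_2: rank ker ∂_2 − rank ∂_3 = (12 − 12) − 0 = 0, and there is no ∂_3, so H_2 ≅ 0.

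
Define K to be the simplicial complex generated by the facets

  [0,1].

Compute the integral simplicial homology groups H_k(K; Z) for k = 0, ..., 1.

Take the total order 0 < 1 on the vertex set. Then K (dimension 1) consists of the simplices:

  0-simplices (2): [0], [1]
  1-simplices (1): [0,1]

giving chain groups C_0 ≅ Z^2, C_1 ≅ Z^1.

Boundary ∂_1: C_1 → C_0 maps an edge to its endpoints' difference, ∂[p,q] = q − p. For instance
  ∂[0,1] = [1] − [0].
The 2×1 boundary matrix has rank 1 and Smith normal form diag(1).

Now H_k = ker ∂_k / im ∂_{k+1}, so:

  H_0: rank C_0 − rank ∂_1 = 2 − 1 = 1, and the invariant factors of ∂_1 are all 1, so H_0 ≅ Z.
  H_1: rank ker ∂_1 − rank ∂_2 = (1 − 1) − 0 = 0, and there is no ∂_2, so H_1 ≅ 0.

H_0 ≅ Z,  H_1 = 0.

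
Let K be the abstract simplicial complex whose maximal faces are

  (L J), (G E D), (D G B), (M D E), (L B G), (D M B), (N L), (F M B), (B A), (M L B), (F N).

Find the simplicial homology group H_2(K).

Fix the vertex order A < B < D < E < F < G < J < L < M < N and write every simplex with vertices in increasing order. Then dim K = 2 and the simplices of K are:

  0-simplices (10): A, B, D, E, F, G, J, L, M, N
  1-simplices (17): AB, BD, BF, BG, BL, BM, DE, DG, DM, EG, EM, FM, FN, GL, JL, LM, LN
  2-simplices (7): BDG, BDM, BFM, BGL, BLM, DEG, DEM

Hence C_0 ≅ Z^10, C_1 ≅ Z^17, C_2 ≅ Z^7.

∂_1: C_1 → C_0 maps an edge to its endpoints' difference, ∂[p,q] = q − p. For instance
  ∂BD = D − B.
As a 10×17 matrix over Z this has rank 9, with invariant factors (1,1,1,1,1,1,1,1,1).

Boundary ∂_2: C_2 → C_1 maps a triangle to the signed sum of its edges. For instance
  ∂BFM = FM − BM + BF,
  ∂DEM = EM − DM + DE.
The 17×7 boundary matrix has rank 7 and Smith normal form diag(1,1,1,1,1,1,1).

Now H_k = ker ∂_k / im ∂_{k+1}, so:

  H_2: rank ker ∂_2 − rank ∂_3 = (7 − 7) − 0 = 0, and there is no ∂_3, so H_2 ≅ 0.

H_2 ≅ 0.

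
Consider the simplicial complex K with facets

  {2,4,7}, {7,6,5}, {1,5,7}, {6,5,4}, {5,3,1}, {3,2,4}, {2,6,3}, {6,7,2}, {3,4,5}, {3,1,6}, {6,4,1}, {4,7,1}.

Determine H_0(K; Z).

H_0 ≅ Z.

Take the total order 1 < 2 < 3 < 4 < 5 < 6 < 7 on the vertex set. Then K (dimension 2) consists of the simplices:

  0-simplices (7): [1], [2], [3], [4], [5], [6], [7]
  1-simplices (18): [1,3], [1,4], [1,5], [1,6], [1,7], [2,3], [2,4], [2,6], [2,7], [3,4], [3,5], [3,6], [4,5], [4,6], [4,7], [5,6], [5,7], [6,7]
  2-simplices (12): [1,3,5], [1,3,6], [1,4,6], [1,4,7], [1,5,7], [2,3,4], [2,3,6], [2,4,7], [2,6,7], [3,4,5], [4,5,6], [5,6,7]

giving chain groups C_0 ≅ Z^7, C_1 ≅ Z^18, C_2 ≅ Z^12.

The boundary map ∂_1: C_1 → C_0 maps an edge to its endpoints' difference, ∂[p,q] = q − p. For instance
  ∂[3,4] = [4] − [3].
The resulting 7×18 matrix has rank 6, and its Smith normal form has invariant factors (1,1,1,1,1,1).

∂_2: C_2 → C_1 acts by ∂[p,q,r] = [q,r] − [p,r] + [p,q]. For instance
  ∂[1,4,6] = [4,6] − [1,6] + [1,4],
  ∂[5,6,7] = [6,7] − [5,7] + [5,6].
The resulting 18×12 matrix has rank 12, and its Smith normal form has invariant factors (1,1,1,1,1,1,1,1,1,1,1,2).

Now H_k = ker ∂_k / im ∂_{k+1}, so:

  H_0: rank C_0 − rank ∂_1 = 7 − 6 = 1, and the invariant factors of ∂_1 are all 1, so H_0 ≅ Z.

(K is a triangulation of the real projective plane RP^2.)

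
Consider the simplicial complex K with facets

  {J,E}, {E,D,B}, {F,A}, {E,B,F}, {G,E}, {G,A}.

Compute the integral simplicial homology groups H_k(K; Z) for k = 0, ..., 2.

We work with the vertex ordering A < B < D < E < F < G < J. The simplices of K, each written with vertices in increasing order, are:

  0-simplices (7): A, B, D, E, F, G, J
  1-simplices (9): AF, AG, BD, BE, BF, DE, EF, EG, EJ
  2-simplices (2): BDE, BEF

giving chain groups C_0 ≅ Z^7, C_1 ≅ Z^9, C_2 ≅ Z^2.

∂_1: C_1 → C_0 is given by ∂[p,q] = [q] − [p]. For instance
  ∂AG = G − A.
As a 7×9 matrix over Z this has rank 6, with invariant factors (1,1,1,1,1,1).

The boundary map ∂_2: C_2 → C_1 maps a triangle to the signed sum of its edges. For instance
  ∂BDE = DE − BE + BD,
  ∂BEF = EF − BF + BE.
The resulting 9×2 matrix has rank 2, and its Smith normal form has invariant factors (1,1).

From H_k ≅ ker(∂_k) / im(∂_{k+1}) we obtain:

  H_0: rank C_0 − rank ∂_1 = 7 − 6 = 1, and the invariant factors of ∂_1 are all 1, so H_0 = Z.
  H_1: rank ker ∂_1 − rank ∂_2 = (9 − 6) − 2 = 1, and the invariant factors of ∂_2 are all 1, so H_1 = Z.
  H_2: rank ker ∂_2 − rank ∂_3 = (2 − 2) − 0 = 0, and there is no ∂_3, so H_2 = 0.

H_0 = Z,  H_1 = Z,  H_2 = 0.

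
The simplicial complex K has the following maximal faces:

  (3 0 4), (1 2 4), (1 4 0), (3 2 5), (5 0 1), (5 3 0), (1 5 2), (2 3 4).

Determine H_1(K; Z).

H_1 ≅ 0.

Order the vertices as 0 < 1 < 2 < 3 < 4 < 5. Listing each simplex with vertices in this order, K has dimension 2 with simplices:

  0-simplices (6): [0], [1], [2], [3], [4], [5]
  1-simplices (12): [0,1], [0,3], [0,4], [0,5], [1,2], [1,4], [1,5], [2,3], [2,4], [2,5], [3,4], [3,5]
  2-simplices (8): [0,1,4], [0,1,5], [0,3,4], [0,3,5], [1,2,4], [1,2,5], [2,3,4], [2,3,5]

Hence C_0 ≅ Z^6, C_1 ≅ Z^12, C_2 ≅ Z^8.

The boundary map ∂_1: C_1 → C_0 sends each edge [p,q] (with p < q) to q − p.
The resulting 6×12 matrix has rank 5, and its Smith normal form has invariant factors (1,1,1,1,1).

The boundary map ∂_2: C_2 → C_1 sends each 2-simplex [p,q,r] to [q,r] − [p,r] + [p,q]. For instance
  ∂[2,3,5] = [3,5] − [2,5] + [2,3],
  ∂[1,2,4] = [2,4] − [1,4] + [1,2].
This gives a 12×8 integer matrix of rank 7; reducing to Smith normal form yields diagonal entries (1,1,1,1,1,1,1).

Computing H_k = (kernel of ∂_k) / (image of ∂_{k+1}):

  H_1: rank ker ∂_1 − rank ∂_2 = (12 − 5) − 7 = 0, and the invariant factors of ∂_2 are all 1, so H_1 = 0.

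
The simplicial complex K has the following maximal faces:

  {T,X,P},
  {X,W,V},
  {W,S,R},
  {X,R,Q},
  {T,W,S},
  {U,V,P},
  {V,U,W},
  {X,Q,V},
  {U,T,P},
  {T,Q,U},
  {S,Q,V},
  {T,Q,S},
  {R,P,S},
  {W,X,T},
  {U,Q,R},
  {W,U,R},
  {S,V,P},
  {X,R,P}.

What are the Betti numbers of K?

Take the total order P < Q < R < S < T < U < V < W < X on the vertex set. Then K (dimension 2) consists of the simplices:

  0-simplices (9): P, Q, R, S, T, U, V, W, X
  1-simplices (27): PR, PS, PT, PU, PV, PX, QR, QS, QT, QU, QV, QX, RS, RU, RW, RX, ST, SV, SW, TU, TW, TX, UV, UW, VW, VX, WX
  2-simplices (18): PRS, PRX, PSV, PTU, PTX, PUV, QRU, QRX, QST, QSV, QTU, QVX, RSW, RUW, STW, TWX, UVW, VWX

giving chain groups C_0 ≅ Z^9, C_1 ≅ Z^27, C_2 ≅ Z^18.

The boundary map ∂_1: C_1 → C_0 sends each edge [p,q] (with p < q) to q − p. For instance
  ∂PT = T − P.
The resulting 9×27 matrix has rank 8, and its Smith normal form has invariant factors (1,1,1,1,1,1,1,1).

The boundary map ∂_2: C_2 → C_1 sends each 2-simplex [p,q,r] to [q,r] − [p,r] + [p,q]. For instance
  ∂QRU = RU − QU + QR,
  ∂QSV = SV − QV + QS.
As a 27×18 matrix over Z this has rank 17, with invariant factors (1,1,1,1,1,1,1,1,1,1,1,1,1,1,1,1,1).

Now H_k = ker ∂_k / im ∂_{k+1}, so:

  H_0: rank C_0 − rank ∂_1 = 9 − 8 = 1, and the invariant factors of ∂_1 are all 1, so H_0 ≅ Z.
  H_1: rank ker ∂_1 − rank ∂_2 = (27 − 8) − 17 = 2, and the invariant factors of ∂_2 are all 1, so H_1 ≅ Z^2.
  H_2: rank ker ∂_2 − rank ∂_3 = (18 − 17) − 0 = 1, and there is no ∂_3, so H_2 ≅ Z.

Hence the Betti numbers are b_0 = 1, b_1 = 2, b_2 = 1.

b_0 = 1, b_1 = 2, b_2 = 1.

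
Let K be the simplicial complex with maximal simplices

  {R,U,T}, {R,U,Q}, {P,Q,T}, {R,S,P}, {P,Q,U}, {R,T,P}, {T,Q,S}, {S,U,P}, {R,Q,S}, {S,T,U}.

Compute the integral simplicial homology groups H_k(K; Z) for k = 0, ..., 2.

H_0 ≅ Z,  H_1 ≅ Z_2,  H_2 = 0.

K has 6 vertices, 15 edges, 10 triangles.
rank ∂_0 = 0, rank ∂_1 = 5 ⇒ b_0 = 6 − 0 − 5 = 1; all invariant factors of ∂_1 are 1 so no torsion. So H_0 ≅ Z.
rank ∂_1 = 5, rank ∂_2 = 10 ⇒ b_1 = 15 − 5 − 10 = 0; ∂_2 has invariant factor(s) [2] giving torsion. So H_1 ≅ Z_2.
rank ∂_2 = 10, rank ∂_3 = 0 ⇒ b_2 = 10 − 10 − 0 = 0. So H_2 ≅ 0.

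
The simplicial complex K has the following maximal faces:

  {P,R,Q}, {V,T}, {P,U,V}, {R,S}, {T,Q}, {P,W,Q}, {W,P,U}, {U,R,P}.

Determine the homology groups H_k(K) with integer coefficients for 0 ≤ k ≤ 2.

H_0 = Z,  H_1 = Z,  H_2 = 0.

K has 8 vertices, 13 edges, 5 triangles.
rank ∂_0 = 0, rank ∂_1 = 7 ⇒ b_0 = 8 − 0 − 7 = 1; all invariant factors of ∂_1 are 1 so no torsion. So H_0 = Z.
rank ∂_1 = 7, rank ∂_2 = 5 ⇒ b_1 = 13 − 7 − 5 = 1; all invariant factors of ∂_2 are 1 so no torsion. So H_1 = Z.
rank ∂_2 = 5, rank ∂_3 = 0 ⇒ b_2 = 5 − 5 − 0 = 0. So H_2 = 0.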